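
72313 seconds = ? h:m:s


20h 5m 13s

Hours: 72313 ÷ 3600 = 20 remainder 313
Minutes: 313 ÷ 60 = 5 remainder 13
Seconds: 13


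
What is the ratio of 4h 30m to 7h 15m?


Duration 1: 270 minutes
Duration 2: 435 minutes
Ratio = 270:435
GCD = 15
Simplified = 18:29
As a decimal: 18/29 ≈ 0.62

18:29 (0.62)


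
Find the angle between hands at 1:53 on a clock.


98.5°

Hour hand = 1×30 + 53×0.5 = 56.5°
Minute hand = 53×6 = 318°
Difference = |56.5 - 318| = 261.5°
Since > 180°: 360 - 261.5 = 98.5°


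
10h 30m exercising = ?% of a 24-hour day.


Time: 630 minutes
Day: 1440 minutes
Percentage = (630/1440) × 100 ≈ 43.8%

43.8%


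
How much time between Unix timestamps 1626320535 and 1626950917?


Difference = 1626950917 - 1626320535 = 630382 seconds
In hours: 630382 / 3600 ≈ 175.1
In days: 630382 / 86400 ≈ 7.30

630382 seconds (175.1 hours / 7.30 days)


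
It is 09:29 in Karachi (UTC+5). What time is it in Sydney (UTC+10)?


14:29

Time difference = UTC+10 - UTC+5 = +5 hours
New hour = (9 + 5) mod 24
= 14 mod 24 = 14
Minutes unchanged → 14:29


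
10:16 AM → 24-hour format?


10:16

Input: 10:16 AM
AM hour stays: 10


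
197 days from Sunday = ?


Start: Sunday (index 6)
(6 + 197) mod 7
= 203 mod 7
= 0
Index 0 → Monday

Monday


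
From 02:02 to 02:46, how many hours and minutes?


End time in minutes: 2×60 + 46 = 166
Start time in minutes: 2×60 + 2 = 122
Difference = 166 - 122 = 44 minutes
= 0 hours 44 minutes

0h 44m


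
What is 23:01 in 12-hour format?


11:01 PM

Hour: 23
23 - 12 = 11 → PM


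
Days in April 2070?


Month: April (month 4)
April has 30 days

30 days


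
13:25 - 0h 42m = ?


Start: 805 minutes from midnight
Subtract: 42 minutes
Remaining: 805 - 42 = 763
Hours: 12, Minutes: 43

12:43


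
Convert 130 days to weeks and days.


18 weeks 4 days

Weeks: 130 ÷ 7 = 18 remainder 4


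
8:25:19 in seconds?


30319 seconds

Hours: 8 × 3600 = 28800
Minutes: 25 × 60 = 1500
Seconds: 19
Total = 28800 + 1500 + 19 = 30319


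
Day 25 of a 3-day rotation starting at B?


Shifts: A, B, C
Start: B (index 1)
Day 25: (1 + 25 - 1) mod 3
= 25 mod 3
= 1
Index 1 → shift B

Shift B


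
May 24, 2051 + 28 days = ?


Start: May 24, 2051
Add 28 days
May 24 → June 1: 31 - 24 + 1 = 8 days (28 - 8 = 20 left)
June 1 + 20 = June 21, 2051

June 21, 2051


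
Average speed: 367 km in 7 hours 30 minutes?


48.9 km/h

Distance: 367 km
Time: 7h 30m = 450 min = 450/60 = 15/2 hours
Speed = 367 ÷ (15/2) = 367 × 2 / 15 = 734/15 ≈ 48.9 km/h


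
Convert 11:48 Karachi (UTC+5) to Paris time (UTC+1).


Time difference = UTC+1 - UTC+5 = -4 hours
New hour = (11 -4) mod 24
= 7 mod 24 = 7
Minutes unchanged → 07:48

07:48


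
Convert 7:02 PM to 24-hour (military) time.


Input: 7:02 PM
PM: 7 + 12 = 19

19:02


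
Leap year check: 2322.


No

Rules: divisible by 4 AND (not by 100 OR by 400)
2322 ÷ 4 = 580 remainder 2 → not divisible by 4
Not divisible by 4 → not a leap year


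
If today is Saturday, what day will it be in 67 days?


Start: Saturday (index 5)
(5 + 67) mod 7
= 72 mod 7
= 2
Index 2 → Wednesday

Wednesday


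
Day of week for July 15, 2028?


Zeller's congruence:
q=15, m=7, k=28, j=20
h = (15 + ⌊13×8/5⌋ + 28 + ⌊28/4⌋ + ⌊20/4⌋ - 2×20) mod 7
= (15 + 20 + 28 + 7 + 5 - 40) mod 7
= 35 mod 7 = 0
h=0 → Saturday

Saturday


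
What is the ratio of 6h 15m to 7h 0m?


Duration 1: 375 minutes
Duration 2: 420 minutes
Ratio = 375:420
GCD = 15
Simplified = 25:28
As a decimal: 25/28 ≈ 0.89

25:28 (0.89)


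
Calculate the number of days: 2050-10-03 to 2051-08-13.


314 days

From October 3, 2050 to August 13, 2051
Rest of October 2050: 31 - 3 = 28
Full months: November 30, December 31, January 31, February 2051 28, March 31, April 30, May 31, June 30, July 31
Days into August 2051: 13
Total = 28 + 30 + 31 + 31 + 28 + 31 + 30 + 31 + 30 + 31 + 13 = 314 days


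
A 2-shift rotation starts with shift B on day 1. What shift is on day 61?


Shifts: A, B
Start: B (index 1)
Day 61: (1 + 61 - 1) mod 2
= 61 mod 2
= 1
Index 1 → shift B

Shift B


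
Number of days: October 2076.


Month: October (month 10)
October has 31 days

31 days


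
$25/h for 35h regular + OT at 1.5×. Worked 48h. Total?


Regular: 35h × $25 = $875.00
Overtime: 48 - 35 = 13h
OT pay: 13h × $25 × 1.5 = $487.50
Total = $875.00 + $487.50 = $1362.50

$1362.50


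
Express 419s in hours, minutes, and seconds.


0h 6m 59s

Hours: 419 ÷ 3600 = 0 remainder 419
Minutes: 419 ÷ 60 = 6 remainder 59
Seconds: 59


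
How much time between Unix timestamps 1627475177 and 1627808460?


Difference = 1627808460 - 1627475177 = 333283 seconds
In hours: 333283 / 3600 ≈ 92.6
In days: 333283 / 86400 ≈ 3.86

333283 seconds (92.6 hours / 3.86 days)


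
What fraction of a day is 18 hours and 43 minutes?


Total minutes: 18×60 + 43 = 1123
Day = 24×60 = 1440 minutes
Fraction = 1123/1440 ≈ 0.7799
As a percentage: 1123/1440 × 100 ≈ 77.99%

0.7799 (77.99%)


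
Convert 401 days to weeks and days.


Weeks: 401 ÷ 7 = 57 remainder 2

57 weeks 2 days


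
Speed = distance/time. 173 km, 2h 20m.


Distance: 173 km
Time: 2h 20m = 140 min = 140/60 = 7/3 hours
Speed = 173 ÷ (7/3) = 173 × 3 / 7 = 519/7 ≈ 74.1 km/h

74.1 km/h


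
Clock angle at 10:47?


Hour hand = 10×30 + 47×0.5 = 323.5°
Minute hand = 47×6 = 282°
Difference = |323.5 - 282| = 41.5°

41.5°


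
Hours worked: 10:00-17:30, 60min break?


6h 30m (390 minutes)

Total time = (17×60+30) - (10×60+0)
= 1050 - 600 = 450 min
Minus break: 450 - 60 = 390 min
= 6h 30m


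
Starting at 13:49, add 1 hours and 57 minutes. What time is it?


15:46

Start: 829 minutes from midnight
Add: 117 minutes
Total: 946 minutes
Hours: 946 ÷ 60 = 15 remainder 46


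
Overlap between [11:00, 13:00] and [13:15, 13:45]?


0 minutes

Meeting A: 660-780 (in minutes from midnight)
Meeting B: 795-825
Overlap start = max(660, 795) = 795
Overlap end = min(780, 825) = 780
Overlap = max(0, 780 - 795) = 0 min


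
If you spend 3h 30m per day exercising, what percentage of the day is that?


14.6%

Time: 210 minutes
Day: 1440 minutes
Percentage = (210/1440) × 100 ≈ 14.6%


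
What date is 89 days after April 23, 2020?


July 21, 2020

Start: April 23, 2020
Add 89 days
April 23 → May 1: 30 - 23 + 1 = 8 days (89 - 8 = 81 left)
May 1 → June 1: 31 - 1 + 1 = 31 days (81 - 31 = 50 left)
June 1 → July 1: 30 - 1 + 1 = 30 days (50 - 30 = 20 left)
July 1 + 20 = July 21, 2020


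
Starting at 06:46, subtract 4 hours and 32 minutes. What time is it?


Start: 406 minutes from midnight
Subtract: 272 minutes
Remaining: 406 - 272 = 134
Hours: 2, Minutes: 14

02:14


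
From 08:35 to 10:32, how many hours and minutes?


1h 57m

End time in minutes: 10×60 + 32 = 632
Start time in minutes: 8×60 + 35 = 515
Difference = 632 - 515 = 117 minutes
= 1 hours 57 minutes


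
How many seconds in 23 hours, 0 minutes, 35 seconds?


82835 seconds

Hours: 23 × 3600 = 82800
Minutes: 0 × 60 = 0
Seconds: 35
Total = 82800 + 0 + 35 = 82835


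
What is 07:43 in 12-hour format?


Hour: 7
7 < 12 → AM

7:43 AM


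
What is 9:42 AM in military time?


09:42

Input: 9:42 AM
AM hour stays: 9


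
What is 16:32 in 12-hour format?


4:32 PM

Hour: 16
16 - 12 = 4 → PM


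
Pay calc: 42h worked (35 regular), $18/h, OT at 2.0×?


Regular: 35h × $18 = $630.00
Overtime: 42 - 35 = 7h
OT pay: 7h × $18 × 2.0 = $252.00
Total = $630.00 + $252.00 = $882.00

$882.00


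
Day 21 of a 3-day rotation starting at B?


Shift A

Shifts: A, B, C
Start: B (index 1)
Day 21: (1 + 21 - 1) mod 3
= 21 mod 3
= 0
Index 0 → shift A


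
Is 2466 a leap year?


Rules: divisible by 4 AND (not by 100 OR by 400)
2466 ÷ 4 = 616 remainder 2 → not divisible by 4
Not divisible by 4 → not a leap year

No


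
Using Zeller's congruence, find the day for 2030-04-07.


Zeller's congruence:
q=7, m=4, k=30, j=20
h = (7 + ⌊13×5/5⌋ + 30 + ⌊30/4⌋ + ⌊20/4⌋ - 2×20) mod 7
= (7 + 13 + 30 + 7 + 5 - 40) mod 7
= 22 mod 7 = 1
h=1 → Sunday

Sunday


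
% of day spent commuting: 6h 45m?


Time: 405 minutes
Day: 1440 minutes
Percentage = (405/1440) × 100 ≈ 28.1%

28.1%


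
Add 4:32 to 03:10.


07:42

Start: 190 minutes from midnight
Add: 272 minutes
Total: 462 minutes
Hours: 462 ÷ 60 = 7 remainder 42


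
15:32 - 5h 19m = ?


Start: 932 minutes from midnight
Subtract: 319 minutes
Remaining: 932 - 319 = 613
Hours: 10, Minutes: 13

10:13


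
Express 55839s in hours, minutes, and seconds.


Hours: 55839 ÷ 3600 = 15 remainder 1839
Minutes: 1839 ÷ 60 = 30 remainder 39
Seconds: 39

15h 30m 39s


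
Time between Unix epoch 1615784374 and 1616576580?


Difference = 1616576580 - 1615784374 = 792206 seconds
In hours: 792206 / 3600 ≈ 220.1
In days: 792206 / 86400 ≈ 9.17

792206 seconds (220.1 hours / 9.17 days)


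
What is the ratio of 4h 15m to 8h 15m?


Duration 1: 255 minutes
Duration 2: 495 minutes
Ratio = 255:495
GCD = 15
Simplified = 17:33
As a decimal: 17/33 ≈ 0.52

17:33 (0.52)


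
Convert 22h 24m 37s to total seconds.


80677 seconds

Hours: 22 × 3600 = 79200
Minutes: 24 × 60 = 1440
Seconds: 37
Total = 79200 + 1440 + 37 = 80677


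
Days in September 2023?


30 days

Month: September (month 9)
September has 30 days


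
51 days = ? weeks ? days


7 weeks 2 days

Weeks: 51 ÷ 7 = 7 remainder 2


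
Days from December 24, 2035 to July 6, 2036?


From December 24, 2035 to July 6, 2036
Rest of December 2035: 31 - 24 = 7
Full months: January 31, February 2036 29, March 31, April 30, May 31, June 30
Days into July 2036: 6
Total = 7 + 31 + 29 + 31 + 30 + 31 + 30 + 6 = 195 days

195 days


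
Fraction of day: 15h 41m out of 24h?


0.6535 (65.35%)

Total minutes: 15×60 + 41 = 941
Day = 24×60 = 1440 minutes
Fraction = 941/1440 ≈ 0.6535
As a percentage: 941/1440 × 100 ≈ 65.35%


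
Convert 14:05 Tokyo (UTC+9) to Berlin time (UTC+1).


Time difference = UTC+1 - UTC+9 = -8 hours
New hour = (14 -8) mod 24
= 6 mod 24 = 6
Minutes unchanged → 06:05

06:05


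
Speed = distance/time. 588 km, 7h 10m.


Distance: 588 km
Time: 7h 10m = 430 min = 430/60 = 43/6 hours
Speed = 588 ÷ (43/6) = 588 × 6 / 43 = 3528/43 ≈ 82.0 km/h

82.0 km/h


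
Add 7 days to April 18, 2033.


April 25, 2033

Start: April 18, 2033
Add 7 days
April 18 + 7 = April 25, 2033


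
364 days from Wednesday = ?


Wednesday

Start: Wednesday (index 2)
(2 + 364) mod 7
= 366 mod 7
= 2
Index 2 → Wednesday


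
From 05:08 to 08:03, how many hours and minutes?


End time in minutes: 8×60 + 3 = 483
Start time in minutes: 5×60 + 8 = 308
Difference = 483 - 308 = 175 minutes
= 2 hours 55 minutes

2h 55m


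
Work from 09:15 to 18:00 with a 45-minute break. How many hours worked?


8h 0m (480 minutes)

Total time = (18×60+0) - (9×60+15)
= 1080 - 555 = 525 min
Minus break: 525 - 45 = 480 min
= 8h 0m


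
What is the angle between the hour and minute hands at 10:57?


Hour hand = 10×30 + 57×0.5 = 328.5°
Minute hand = 57×6 = 342°
Difference = |328.5 - 342| = 13.5°

13.5°


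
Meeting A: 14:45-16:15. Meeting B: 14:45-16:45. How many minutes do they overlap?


90 minutes

Meeting A: 885-975 (in minutes from midnight)
Meeting B: 885-1005
Overlap start = max(885, 885) = 885
Overlap end = min(975, 1005) = 975
Overlap = max(0, 975 - 885) = 90 min


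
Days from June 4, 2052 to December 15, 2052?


194 days

From June 4, 2052 to December 15, 2052
Rest of June 2052: 30 - 4 = 26
Full months: July 31, August 31, September 30, October 31, November 30
Days into December 2052: 15
Total = 26 + 31 + 31 + 30 + 31 + 30 + 15 = 194 days


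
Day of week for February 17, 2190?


Zeller's congruence:
q=17, m=14, k=89, j=21
h = (17 + ⌊13×15/5⌋ + 89 + ⌊89/4⌋ + ⌊21/4⌋ - 2×21) mod 7
= (17 + 39 + 89 + 22 + 5 - 42) mod 7
= 130 mod 7 = 4
h=4 → Wednesday

Wednesday


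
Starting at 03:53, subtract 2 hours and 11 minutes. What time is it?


Start: 233 minutes from midnight
Subtract: 131 minutes
Remaining: 233 - 131 = 102
Hours: 1, Minutes: 42

01:42


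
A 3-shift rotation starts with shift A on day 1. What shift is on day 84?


Shifts: A, B, C
Start: A (index 0)
Day 84: (0 + 84 - 1) mod 3
= 83 mod 3
= 2
Index 2 → shift C

Shift C


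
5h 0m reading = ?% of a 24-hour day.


20.8%

Time: 300 minutes
Day: 1440 minutes
Percentage = (300/1440) × 100 ≈ 20.8%


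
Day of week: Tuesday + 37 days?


Start: Tuesday (index 1)
(1 + 37) mod 7
= 38 mod 7
= 3
Index 3 → Thursday

Thursday


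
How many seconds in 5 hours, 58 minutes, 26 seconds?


Hours: 5 × 3600 = 18000
Minutes: 58 × 60 = 3480
Seconds: 26
Total = 18000 + 3480 + 26 = 21506

21506 seconds


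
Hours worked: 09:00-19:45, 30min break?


10h 15m (615 minutes)

Total time = (19×60+45) - (9×60+0)
= 1185 - 540 = 645 min
Minus break: 645 - 30 = 615 min
= 10h 15m


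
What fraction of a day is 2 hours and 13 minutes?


0.0924 (9.24%)

Total minutes: 2×60 + 13 = 133
Day = 24×60 = 1440 minutes
Fraction = 133/1440 ≈ 0.0924
As a percentage: 133/1440 × 100 ≈ 9.24%


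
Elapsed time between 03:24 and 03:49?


0h 25m

End time in minutes: 3×60 + 49 = 229
Start time in minutes: 3×60 + 24 = 204
Difference = 229 - 204 = 25 minutes
= 0 hours 25 minutes


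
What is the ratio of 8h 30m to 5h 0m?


17:10 (1.70)

Duration 1: 510 minutes
Duration 2: 300 minutes
Ratio = 510:300
GCD = 30
Simplified = 17:10
As a decimal: 17/10 = 1.70


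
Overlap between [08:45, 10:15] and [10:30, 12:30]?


Meeting A: 525-615 (in minutes from midnight)
Meeting B: 630-750
Overlap start = max(525, 630) = 630
Overlap end = min(615, 750) = 615
Overlap = max(0, 615 - 630) = 0 min

0 minutes


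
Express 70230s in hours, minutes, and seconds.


19h 30m 30s

Hours: 70230 ÷ 3600 = 19 remainder 1830
Minutes: 1830 ÷ 60 = 30 remainder 30
Seconds: 30


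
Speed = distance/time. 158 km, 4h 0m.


Distance: 158 km
Time: 4 hours
Speed = 158 / 4 = 39.5 km/h

39.5 km/h


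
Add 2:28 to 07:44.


Start: 464 minutes from midnight
Add: 148 minutes
Total: 612 minutes
Hours: 612 ÷ 60 = 10 remainder 12

10:12


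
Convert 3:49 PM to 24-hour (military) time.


15:49

Input: 3:49 PM
PM: 3 + 12 = 15


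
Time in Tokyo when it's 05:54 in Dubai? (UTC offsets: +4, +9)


Time difference = UTC+9 - UTC+4 = +5 hours
New hour = (5 + 5) mod 24
= 10 mod 24 = 10
Minutes unchanged → 10:54

10:54


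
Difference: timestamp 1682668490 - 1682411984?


256506 seconds (71.3 hours / 2.97 days)

Difference = 1682668490 - 1682411984 = 256506 seconds
In hours: 256506 / 3600 ≈ 71.3
In days: 256506 / 86400 ≈ 2.97


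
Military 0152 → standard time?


Hour: 1
1 < 12 → AM

1:52 AM


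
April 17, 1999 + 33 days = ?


Start: April 17, 1999
Add 33 days
April 17 → May 1: 30 - 17 + 1 = 14 days (33 - 14 = 19 left)
May 1 + 19 = May 20, 1999

May 20, 1999


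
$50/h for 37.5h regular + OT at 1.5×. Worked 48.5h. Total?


$2700.00

Regular: 37.5h × $50 = $1875.00
Overtime: 48.5 - 37.5 = 11.0h
OT pay: 11.0h × $50 × 1.5 = $825.00
Total = $1875.00 + $825.00 = $2700.00


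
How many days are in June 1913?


Month: June (month 6)
June has 30 days

30 days


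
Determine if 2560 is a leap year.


Yes

Rules: divisible by 4 AND (not by 100 OR by 400)
2560 ÷ 4 = 640 exactly → divisible by 4
2560 ÷ 100 = 25 remainder 60 → not divisible by 100
Divisible by 4 but not by 100 → leap year


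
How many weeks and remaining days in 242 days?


34 weeks 4 days

Weeks: 242 ÷ 7 = 34 remainder 4


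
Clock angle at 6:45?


Hour hand = 6×30 + 45×0.5 = 202.5°
Minute hand = 45×6 = 270°
Difference = |202.5 - 270| = 67.5°

67.5°


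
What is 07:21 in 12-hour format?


7:21 AM

Hour: 7
7 < 12 → AM


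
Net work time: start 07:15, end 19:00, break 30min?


11h 15m (675 minutes)

Total time = (19×60+0) - (7×60+15)
= 1140 - 435 = 705 min
Minus break: 705 - 30 = 675 min
= 11h 15m


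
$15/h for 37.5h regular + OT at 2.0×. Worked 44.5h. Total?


Regular: 37.5h × $15 = $562.50
Overtime: 44.5 - 37.5 = 7.0h
OT pay: 7.0h × $15 × 2.0 = $210.00
Total = $562.50 + $210.00 = $772.50

$772.50


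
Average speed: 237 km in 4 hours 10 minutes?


Distance: 237 km
Time: 4h 10m = 250 min = 250/60 = 25/6 hours
Speed = 237 ÷ (25/6) = 237 × 6 / 25 = 1422/25 ≈ 56.9 km/h

56.9 km/h


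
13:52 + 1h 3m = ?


Start: 832 minutes from midnight
Add: 63 minutes
Total: 895 minutes
Hours: 895 ÷ 60 = 14 remainder 55

14:55


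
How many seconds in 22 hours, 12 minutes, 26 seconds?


Hours: 22 × 3600 = 79200
Minutes: 12 × 60 = 720
Seconds: 26
Total = 79200 + 720 + 26 = 79946

79946 seconds


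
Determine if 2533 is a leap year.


No

Rules: divisible by 4 AND (not by 100 OR by 400)
2533 ÷ 4 = 633 remainder 1 → not divisible by 4
Not divisible by 4 → not a leap year


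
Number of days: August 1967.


Month: August (month 8)
August has 31 days

31 days


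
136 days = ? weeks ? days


19 weeks 3 days

Weeks: 136 ÷ 7 = 19 remainder 3


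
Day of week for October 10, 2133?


Zeller's congruence:
q=10, m=10, k=33, j=21
h = (10 + ⌊13×11/5⌋ + 33 + ⌊33/4⌋ + ⌊21/4⌋ - 2×21) mod 7
= (10 + 28 + 33 + 8 + 5 - 42) mod 7
= 42 mod 7 = 0
h=0 → Saturday

Saturday


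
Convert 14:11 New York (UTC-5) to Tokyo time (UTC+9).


04:11 (next day)

Time difference = UTC+9 - UTC-5 = +14 hours
New hour = (14 + 14) mod 24
= 28 mod 24 = 4
Minutes unchanged → 04:11; 28 ≥ 24 → next day


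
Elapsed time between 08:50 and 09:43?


0h 53m

End time in minutes: 9×60 + 43 = 583
Start time in minutes: 8×60 + 50 = 530
Difference = 583 - 530 = 53 minutes
= 0 hours 53 minutes


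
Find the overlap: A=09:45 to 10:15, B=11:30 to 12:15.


0 minutes

Meeting A: 585-615 (in minutes from midnight)
Meeting B: 690-735
Overlap start = max(585, 690) = 690
Overlap end = min(615, 735) = 615
Overlap = max(0, 615 - 690) = 0 min


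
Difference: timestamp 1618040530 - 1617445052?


Difference = 1618040530 - 1617445052 = 595478 seconds
In hours: 595478 / 3600 ≈ 165.4
In days: 595478 / 86400 ≈ 6.89

595478 seconds (165.4 hours / 6.89 days)


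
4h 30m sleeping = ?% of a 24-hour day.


Time: 270 minutes
Day: 1440 minutes
Percentage = (270/1440) × 100 ≈ 18.8%

18.8%


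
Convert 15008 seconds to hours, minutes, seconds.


Hours: 15008 ÷ 3600 = 4 remainder 608
Minutes: 608 ÷ 60 = 10 remainder 8
Seconds: 8

4h 10m 8s


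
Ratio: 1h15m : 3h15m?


Duration 1: 75 minutes
Duration 2: 195 minutes
Ratio = 75:195
GCD = 15
Simplified = 5:13
As a decimal: 5/13 ≈ 0.38

5:13 (0.38)


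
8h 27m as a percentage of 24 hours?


0.3521 (35.21%)

Total minutes: 8×60 + 27 = 507
Day = 24×60 = 1440 minutes
Fraction = 507/1440 ≈ 0.3521
As a percentage: 507/1440 × 100 ≈ 35.21%


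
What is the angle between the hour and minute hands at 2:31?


Hour hand = 2×30 + 31×0.5 = 75.5°
Minute hand = 31×6 = 186°
Difference = |75.5 - 186| = 110.5°

110.5°


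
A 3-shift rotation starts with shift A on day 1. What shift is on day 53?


Shifts: A, B, C
Start: A (index 0)
Day 53: (0 + 53 - 1) mod 3
= 52 mod 3
= 1
Index 1 → shift B

Shift B


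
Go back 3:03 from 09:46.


06:43

Start: 586 minutes from midnight
Subtract: 183 minutes
Remaining: 586 - 183 = 403
Hours: 6, Minutes: 43


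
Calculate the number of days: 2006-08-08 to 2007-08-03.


From August 8, 2006 to August 3, 2007
Rest of August 2006: 31 - 8 = 23
Full months: September 30, October 31, November 30, December 31, January 31, February 2007 28, March 31, April 30, May 31, June 30, July 31
Days into August 2007: 3
Total = 23 + 30 + 31 + 30 + 31 + 31 + 28 + 31 + 30 + 31 + 30 + 31 + 3 = 360 days

360 days


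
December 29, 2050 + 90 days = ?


Start: December 29, 2050
Add 90 days
December 29 → January 1: 31 - 29 + 1 = 3 days (90 - 3 = 87 left)
January 1 → February 1: 31 - 1 + 1 = 31 days (87 - 31 = 56 left)
February 1 → March 1: 28 - 1 + 1 = 28 days (56 - 28 = 28 left)
March 1 + 28 = March 29, 2051

March 29, 2051


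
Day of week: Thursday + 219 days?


Start: Thursday (index 3)
(3 + 219) mod 7
= 222 mod 7
= 5
Index 5 → Saturday

Saturday


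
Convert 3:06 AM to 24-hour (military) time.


Input: 3:06 AM
AM hour stays: 3

03:06


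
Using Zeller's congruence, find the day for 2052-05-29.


Zeller's congruence:
q=29, m=5, k=52, j=20
h = (29 + ⌊13×6/5⌋ + 52 + ⌊52/4⌋ + ⌊20/4⌋ - 2×20) mod 7
= (29 + 15 + 52 + 13 + 5 - 40) mod 7
= 74 mod 7 = 4
h=4 → Wednesday

Wednesday


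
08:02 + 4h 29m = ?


Start: 482 minutes from midnight
Add: 269 minutes
Total: 751 minutes
Hours: 751 ÷ 60 = 12 remainder 31

12:31


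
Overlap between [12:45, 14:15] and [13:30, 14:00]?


Meeting A: 765-855 (in minutes from midnight)
Meeting B: 810-840
Overlap start = max(765, 810) = 810
Overlap end = min(855, 840) = 840
Overlap = max(0, 840 - 810) = 30 min

30 minutes


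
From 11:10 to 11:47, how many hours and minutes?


0h 37m

End time in minutes: 11×60 + 47 = 707
Start time in minutes: 11×60 + 10 = 670
Difference = 707 - 670 = 37 minutes
= 0 hours 37 minutes


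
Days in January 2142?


31 days

Month: January (month 1)
January has 31 days


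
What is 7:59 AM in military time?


Input: 7:59 AM
AM hour stays: 7

07:59


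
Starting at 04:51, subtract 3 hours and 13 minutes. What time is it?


01:38

Start: 291 minutes from midnight
Subtract: 193 minutes
Remaining: 291 - 193 = 98
Hours: 1, Minutes: 38


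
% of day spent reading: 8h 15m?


Time: 495 minutes
Day: 1440 minutes
Percentage = (495/1440) × 100 ≈ 34.4%

34.4%


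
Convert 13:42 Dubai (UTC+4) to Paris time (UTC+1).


10:42

Time difference = UTC+1 - UTC+4 = -3 hours
New hour = (13 -3) mod 24
= 10 mod 24 = 10
Minutes unchanged → 10:42


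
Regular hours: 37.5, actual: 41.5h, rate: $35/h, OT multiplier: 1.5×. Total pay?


$1522.50

Regular: 37.5h × $35 = $1312.50
Overtime: 41.5 - 37.5 = 4.0h
OT pay: 4.0h × $35 × 1.5 = $210.00
Total = $1312.50 + $210.00 = $1522.50


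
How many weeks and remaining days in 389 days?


Weeks: 389 ÷ 7 = 55 remainder 4

55 weeks 4 days


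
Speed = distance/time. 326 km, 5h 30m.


Distance: 326 km
Time: 5h 30m = 330 min = 330/60 = 11/2 hours
Speed = 326 ÷ (11/2) = 326 × 2 / 11 = 652/11 ≈ 59.3 km/h

59.3 km/h


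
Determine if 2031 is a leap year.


No

Rules: divisible by 4 AND (not by 100 OR by 400)
2031 ÷ 4 = 507 remainder 3 → not divisible by 4
Not divisible by 4 → not a leap year


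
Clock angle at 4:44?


Hour hand = 4×30 + 44×0.5 = 142.0°
Minute hand = 44×6 = 264°
Difference = |142.0 - 264| = 122.0°

122.0°


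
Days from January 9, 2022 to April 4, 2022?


From January 9, 2022 to April 4, 2022
Rest of January 2022: 31 - 9 = 22
Full months: February 2022 28, March 31
Days into April 2022: 4
Total = 22 + 28 + 31 + 4 = 85 days

85 days


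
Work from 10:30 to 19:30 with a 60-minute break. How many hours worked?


8h 0m (480 minutes)

Total time = (19×60+30) - (10×60+30)
= 1170 - 630 = 540 min
Minus break: 540 - 60 = 480 min
= 8h 0m


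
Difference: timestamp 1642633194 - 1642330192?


303002 seconds (84.2 hours / 3.51 days)

Difference = 1642633194 - 1642330192 = 303002 seconds
In hours: 303002 / 3600 ≈ 84.2
In days: 303002 / 86400 ≈ 3.51


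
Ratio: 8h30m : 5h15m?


Duration 1: 510 minutes
Duration 2: 315 minutes
Ratio = 510:315
GCD = 15
Simplified = 34:21
As a decimal: 34/21 ≈ 1.62

34:21 (1.62)


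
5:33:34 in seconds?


Hours: 5 × 3600 = 18000
Minutes: 33 × 60 = 1980
Seconds: 34
Total = 18000 + 1980 + 34 = 20014

20014 seconds


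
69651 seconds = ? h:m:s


19h 20m 51s

Hours: 69651 ÷ 3600 = 19 remainder 1251
Minutes: 1251 ÷ 60 = 20 remainder 51
Seconds: 51


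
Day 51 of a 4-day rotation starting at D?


Shift B

Shifts: A, B, C, D
Start: D (index 3)
Day 51: (3 + 51 - 1) mod 4
= 53 mod 4
= 1
Index 1 → shift B


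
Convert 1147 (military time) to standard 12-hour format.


Hour: 11
11 < 12 → AM

11:47 AM


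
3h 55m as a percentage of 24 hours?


0.1632 (16.32%)

Total minutes: 3×60 + 55 = 235
Day = 24×60 = 1440 minutes
Fraction = 235/1440 ≈ 0.1632
As a percentage: 235/1440 × 100 ≈ 16.32%


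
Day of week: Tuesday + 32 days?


Saturday

Start: Tuesday (index 1)
(1 + 32) mod 7
= 33 mod 7
= 5
Index 5 → Saturday


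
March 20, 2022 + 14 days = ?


Start: March 20, 2022
Add 14 days
March 20 → April 1: 31 - 20 + 1 = 12 days (14 - 12 = 2 left)
April 1 + 2 = April 3, 2022

April 3, 2022


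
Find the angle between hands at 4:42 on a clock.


111.0°

Hour hand = 4×30 + 42×0.5 = 141.0°
Minute hand = 42×6 = 252°
Difference = |141.0 - 252| = 111.0°


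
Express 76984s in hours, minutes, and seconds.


Hours: 76984 ÷ 3600 = 21 remainder 1384
Minutes: 1384 ÷ 60 = 23 remainder 4
Seconds: 4

21h 23m 4s


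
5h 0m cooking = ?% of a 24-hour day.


20.8%

Time: 300 minutes
Day: 1440 minutes
Percentage = (300/1440) × 100 ≈ 20.8%


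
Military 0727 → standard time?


7:27 AM

Hour: 7
7 < 12 → AM


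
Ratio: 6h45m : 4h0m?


27:16 (1.69)

Duration 1: 405 minutes
Duration 2: 240 minutes
Ratio = 405:240
GCD = 15
Simplified = 27:16
As a decimal: 27/16 ≈ 1.69


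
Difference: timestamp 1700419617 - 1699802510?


617107 seconds (171.4 hours / 7.14 days)

Difference = 1700419617 - 1699802510 = 617107 seconds
In hours: 617107 / 3600 ≈ 171.4
In days: 617107 / 86400 ≈ 7.14


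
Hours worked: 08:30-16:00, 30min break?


Total time = (16×60+0) - (8×60+30)
= 960 - 510 = 450 min
Minus break: 450 - 30 = 420 min
= 7h 0m

7h 0m (420 minutes)


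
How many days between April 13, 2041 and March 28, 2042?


From April 13, 2041 to March 28, 2042
Rest of April 2041: 30 - 13 = 17
Full months: May 31, June 30, July 31, August 31, September 30, October 31, November 30, December 31, January 31, February 2042 28
Days into March 2042: 28
Total = 17 + 31 + 30 + 31 + 31 + 30 + 31 + 30 + 31 + 31 + 28 + 28 = 349 days

349 days


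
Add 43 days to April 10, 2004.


May 23, 2004

Start: April 10, 2004
Add 43 days
April 10 → May 1: 30 - 10 + 1 = 21 days (43 - 21 = 22 left)
May 1 + 22 = May 23, 2004


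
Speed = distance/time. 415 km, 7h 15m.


Distance: 415 km
Time: 7h 15m = 435 min = 435/60 = 29/4 hours
Speed = 415 ÷ (29/4) = 415 × 4 / 29 = 1660/29 ≈ 57.2 km/h

57.2 km/h


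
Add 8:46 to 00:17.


Start: 17 minutes from midnight
Add: 526 minutes
Total: 543 minutes
Hours: 543 ÷ 60 = 9 remainder 3

09:03


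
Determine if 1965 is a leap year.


Rules: divisible by 4 AND (not by 100 OR by 400)
1965 ÷ 4 = 491 remainder 1 → not divisible by 4
Not divisible by 4 → not a leap year

No


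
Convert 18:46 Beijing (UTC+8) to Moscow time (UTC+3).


Time difference = UTC+3 - UTC+8 = -5 hours
New hour = (18 -5) mod 24
= 13 mod 24 = 13
Minutes unchanged → 13:46

13:46


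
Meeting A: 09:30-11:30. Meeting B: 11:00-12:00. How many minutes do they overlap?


30 minutes

Meeting A: 570-690 (in minutes from midnight)
Meeting B: 660-720
Overlap start = max(570, 660) = 660
Overlap end = min(690, 720) = 690
Overlap = max(0, 690 - 660) = 30 min


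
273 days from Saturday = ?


Saturday

Start: Saturday (index 5)
(5 + 273) mod 7
= 278 mod 7
= 5
Index 5 → Saturday


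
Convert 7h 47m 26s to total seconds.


28046 seconds

Hours: 7 × 3600 = 25200
Minutes: 47 × 60 = 2820
Seconds: 26
Total = 25200 + 2820 + 26 = 28046


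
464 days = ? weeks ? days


Weeks: 464 ÷ 7 = 66 remainder 2

66 weeks 2 days


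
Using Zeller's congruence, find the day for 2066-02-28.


Zeller's congruence:
q=28, m=14, k=65, j=20
h = (28 + ⌊13×15/5⌋ + 65 + ⌊65/4⌋ + ⌊20/4⌋ - 2×20) mod 7
= (28 + 39 + 65 + 16 + 5 - 40) mod 7
= 113 mod 7 = 1
h=1 → Sunday

Sunday


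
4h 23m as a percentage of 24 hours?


Total minutes: 4×60 + 23 = 263
Day = 24×60 = 1440 minutes
Fraction = 263/1440 ≈ 0.1826
As a percentage: 263/1440 × 100 ≈ 18.26%

0.1826 (18.26%)


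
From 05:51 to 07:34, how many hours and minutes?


1h 43m

End time in minutes: 7×60 + 34 = 454
Start time in minutes: 5×60 + 51 = 351
Difference = 454 - 351 = 103 minutes
= 1 hours 43 minutes


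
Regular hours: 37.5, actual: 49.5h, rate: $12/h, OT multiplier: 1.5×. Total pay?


$666.00

Regular: 37.5h × $12 = $450.00
Overtime: 49.5 - 37.5 = 12.0h
OT pay: 12.0h × $12 × 1.5 = $216.00
Total = $450.00 + $216.00 = $666.00


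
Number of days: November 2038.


Month: November (month 11)
November has 30 days

30 days


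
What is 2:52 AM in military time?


Input: 2:52 AM
AM hour stays: 2

02:52


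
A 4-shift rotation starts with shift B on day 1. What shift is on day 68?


Shifts: A, B, C, D
Start: B (index 1)
Day 68: (1 + 68 - 1) mod 4
= 68 mod 4
= 0
Index 0 → shift A

Shift A


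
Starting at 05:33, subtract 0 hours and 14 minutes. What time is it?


Start: 333 minutes from midnight
Subtract: 14 minutes
Remaining: 333 - 14 = 319
Hours: 5, Minutes: 19

05:19


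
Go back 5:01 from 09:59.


04:58

Start: 599 minutes from midnight
Subtract: 301 minutes
Remaining: 599 - 301 = 298
Hours: 4, Minutes: 58


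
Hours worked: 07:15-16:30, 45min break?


Total time = (16×60+30) - (7×60+15)
= 990 - 435 = 555 min
Minus break: 555 - 45 = 510 min
= 8h 30m

8h 30m (510 minutes)


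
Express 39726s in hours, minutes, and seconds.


Hours: 39726 ÷ 3600 = 11 remainder 126
Minutes: 126 ÷ 60 = 2 remainder 6
Seconds: 6

11h 2m 6s


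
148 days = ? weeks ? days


21 weeks 1 days

Weeks: 148 ÷ 7 = 21 remainder 1


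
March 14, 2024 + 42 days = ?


Start: March 14, 2024
Add 42 days
March 14 → April 1: 31 - 14 + 1 = 18 days (42 - 18 = 24 left)
April 1 + 24 = April 25, 2024

April 25, 2024


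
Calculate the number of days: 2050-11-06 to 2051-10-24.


From November 6, 2050 to October 24, 2051
Rest of November 2050: 30 - 6 = 24
Full months: December 31, January 31, February 2051 28, March 31, April 30, May 31, June 30, July 31, August 31, September 30
Days into October 2051: 24
Total = 24 + 31 + 31 + 28 + 31 + 30 + 31 + 30 + 31 + 31 + 30 + 24 = 352 days

352 days


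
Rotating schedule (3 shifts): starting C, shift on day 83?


Shift A

Shifts: A, B, C
Start: C (index 2)
Day 83: (2 + 83 - 1) mod 3
= 84 mod 3
= 0
Index 0 → shift A


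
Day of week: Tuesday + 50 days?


Wednesday

Start: Tuesday (index 1)
(1 + 50) mod 7
= 51 mod 7
= 2
Index 2 → Wednesday


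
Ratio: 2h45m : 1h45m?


11:7 (1.57)

Duration 1: 165 minutes
Duration 2: 105 minutes
Ratio = 165:105
GCD = 15
Simplified = 11:7
As a decimal: 11/7 ≈ 1.57


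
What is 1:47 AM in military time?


Input: 1:47 AM
AM hour stays: 1

01:47


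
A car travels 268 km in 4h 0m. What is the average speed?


Distance: 268 km
Time: 4 hours
Speed = 268 / 4 = 67.0 km/h

67.0 km/h


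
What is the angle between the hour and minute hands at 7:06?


Hour hand = 7×30 + 6×0.5 = 213.0°
Minute hand = 6×6 = 36°
Difference = |213.0 - 36| = 177.0°

177.0°


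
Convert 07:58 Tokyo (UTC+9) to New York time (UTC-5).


17:58 (previous day)

Time difference = UTC-5 - UTC+9 = -14 hours
New hour = (7 -14) mod 24
= -7 mod 24 = 17
Minutes unchanged → 17:58; -7 < 0 → previous day


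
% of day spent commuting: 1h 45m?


7.3%

Time: 105 minutes
Day: 1440 minutes
Percentage = (105/1440) × 100 ≈ 7.3%


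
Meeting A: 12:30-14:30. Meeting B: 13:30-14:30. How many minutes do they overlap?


60 minutes

Meeting A: 750-870 (in minutes from midnight)
Meeting B: 810-870
Overlap start = max(750, 810) = 810
Overlap end = min(870, 870) = 870
Overlap = max(0, 870 - 810) = 60 min


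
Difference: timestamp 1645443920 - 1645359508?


84412 seconds (23.4 hours / 0.98 days)

Difference = 1645443920 - 1645359508 = 84412 seconds
In hours: 84412 / 3600 ≈ 23.4
In days: 84412 / 86400 ≈ 0.98


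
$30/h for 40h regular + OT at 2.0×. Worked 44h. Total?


Regular: 40h × $30 = $1200.00
Overtime: 44 - 40 = 4h
OT pay: 4h × $30 × 2.0 = $240.00
Total = $1200.00 + $240.00 = $1440.00

$1440.00


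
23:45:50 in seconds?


Hours: 23 × 3600 = 82800
Minutes: 45 × 60 = 2700
Seconds: 50
Total = 82800 + 2700 + 50 = 85550

85550 seconds


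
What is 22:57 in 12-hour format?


10:57 PM

Hour: 22
22 - 12 = 10 → PM


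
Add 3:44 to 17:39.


Start: 1059 minutes from midnight
Add: 224 minutes
Total: 1283 minutes
Hours: 1283 ÷ 60 = 21 remainder 23

21:23


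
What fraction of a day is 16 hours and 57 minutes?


Total minutes: 16×60 + 57 = 1017
Day = 24×60 = 1440 minutes
Fraction = 1017/1440 ≈ 0.7063
As a percentage: 1017/1440 × 100 ≈ 70.63%

0.7063 (70.63%)


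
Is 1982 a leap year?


Rules: divisible by 4 AND (not by 100 OR by 400)
1982 ÷ 4 = 495 remainder 2 → not divisible by 4
Not divisible by 4 → not a leap year

No


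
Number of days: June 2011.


Month: June (month 6)
June has 30 days

30 days


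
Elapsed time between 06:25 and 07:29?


1h 4m

End time in minutes: 7×60 + 29 = 449
Start time in minutes: 6×60 + 25 = 385
Difference = 449 - 385 = 64 minutes
= 1 hours 4 minutes


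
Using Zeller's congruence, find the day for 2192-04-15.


Zeller's congruence:
q=15, m=4, k=92, j=21
h = (15 + ⌊13×5/5⌋ + 92 + ⌊92/4⌋ + ⌊21/4⌋ - 2×21) mod 7
= (15 + 13 + 92 + 23 + 5 - 42) mod 7
= 106 mod 7 = 1
h=1 → Sunday

Sunday


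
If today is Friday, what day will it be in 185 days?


Monday

Start: Friday (index 4)
(4 + 185) mod 7
= 189 mod 7
= 0
Index 0 → Monday


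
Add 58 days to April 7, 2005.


June 4, 2005

Start: April 7, 2005
Add 58 days
April 7 → May 1: 30 - 7 + 1 = 24 days (58 - 24 = 34 left)
May 1 → June 1: 31 - 1 + 1 = 31 days (34 - 31 = 3 left)
June 1 + 3 = June 4, 2005


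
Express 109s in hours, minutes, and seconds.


0h 1m 49s

Hours: 109 ÷ 3600 = 0 remainder 109
Minutes: 109 ÷ 60 = 1 remainder 49
Seconds: 49


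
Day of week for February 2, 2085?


Friday

Zeller's congruence:
q=2, m=14, k=84, j=20
h = (2 + ⌊13×15/5⌋ + 84 + ⌊84/4⌋ + ⌊20/4⌋ - 2×20) mod 7
= (2 + 39 + 84 + 21 + 5 - 40) mod 7
= 111 mod 7 = 6
h=6 → Friday


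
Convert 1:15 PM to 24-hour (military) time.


Input: 1:15 PM
PM: 1 + 12 = 13

13:15


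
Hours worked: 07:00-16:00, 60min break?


Total time = (16×60+0) - (7×60+0)
= 960 - 420 = 540 min
Minus break: 540 - 60 = 480 min
= 8h 0m

8h 0m (480 minutes)


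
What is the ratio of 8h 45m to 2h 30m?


7:2 (3.50)

Duration 1: 525 minutes
Duration 2: 150 minutes
Ratio = 525:150
GCD = 75
Simplified = 7:2
As a decimal: 7/2 = 3.50


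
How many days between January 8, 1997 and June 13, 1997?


156 days

From January 8, 1997 to June 13, 1997
Rest of January 1997: 31 - 8 = 23
Full months: February 1997 28, March 31, April 30, May 31
Days into June 1997: 13
Total = 23 + 28 + 31 + 30 + 31 + 13 = 156 days


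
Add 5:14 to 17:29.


Start: 1049 minutes from midnight
Add: 314 minutes
Total: 1363 minutes
Hours: 1363 ÷ 60 = 22 remainder 43

22:43


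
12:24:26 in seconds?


44666 seconds

Hours: 12 × 3600 = 43200
Minutes: 24 × 60 = 1440
Seconds: 26
Total = 43200 + 1440 + 26 = 44666


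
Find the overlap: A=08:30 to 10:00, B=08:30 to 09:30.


60 minutes

Meeting A: 510-600 (in minutes from midnight)
Meeting B: 510-570
Overlap start = max(510, 510) = 510
Overlap end = min(600, 570) = 570
Overlap = max(0, 570 - 510) = 60 min


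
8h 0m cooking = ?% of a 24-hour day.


33.3%

Time: 480 minutes
Day: 1440 minutes
Percentage = (480/1440) × 100 ≈ 33.3%


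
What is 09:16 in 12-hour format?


Hour: 9
9 < 12 → AM

9:16 AM


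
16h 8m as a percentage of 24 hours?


0.6722 (67.22%)

Total minutes: 16×60 + 8 = 968
Day = 24×60 = 1440 minutes
Fraction = 968/1440 ≈ 0.6722
As a percentage: 968/1440 × 100 ≈ 67.22%


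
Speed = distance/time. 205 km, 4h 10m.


49.2 km/h

Distance: 205 km
Time: 4h 10m = 250 min = 250/60 = 25/6 hours
Speed = 205 ÷ (25/6) = 205 × 6 / 25 = 1230/25 = 49.2 km/h


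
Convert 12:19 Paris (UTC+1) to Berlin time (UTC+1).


12:19

Time difference = UTC+1 - UTC+1 = +0 hours
New hour = (12 + 0) mod 24
= 12 mod 24 = 12
Minutes unchanged → 12:19


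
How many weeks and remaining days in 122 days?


Weeks: 122 ÷ 7 = 17 remainder 3

17 weeks 3 days


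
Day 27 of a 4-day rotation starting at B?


Shift D

Shifts: A, B, C, D
Start: B (index 1)
Day 27: (1 + 27 - 1) mod 4
= 27 mod 4
= 3
Index 3 → shift D


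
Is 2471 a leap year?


No

Rules: divisible by 4 AND (not by 100 OR by 400)
2471 ÷ 4 = 617 remainder 3 → not divisible by 4
Not divisible by 4 → not a leap year


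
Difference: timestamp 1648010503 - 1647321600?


688903 seconds (191.4 hours / 7.97 days)

Difference = 1648010503 - 1647321600 = 688903 seconds
In hours: 688903 / 3600 ≈ 191.4
In days: 688903 / 86400 ≈ 7.97


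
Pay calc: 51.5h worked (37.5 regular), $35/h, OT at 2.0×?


$2292.50

Regular: 37.5h × $35 = $1312.50
Overtime: 51.5 - 37.5 = 14.0h
OT pay: 14.0h × $35 × 2.0 = $980.00
Total = $1312.50 + $980.00 = $2292.50


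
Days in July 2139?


31 days

Month: July (month 7)
July has 31 days


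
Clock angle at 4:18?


Hour hand = 4×30 + 18×0.5 = 129.0°
Minute hand = 18×6 = 108°
Difference = |129.0 - 108| = 21.0°

21.0°


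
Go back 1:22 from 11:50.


Start: 710 minutes from midnight
Subtract: 82 minutes
Remaining: 710 - 82 = 628
Hours: 10, Minutes: 28

10:28


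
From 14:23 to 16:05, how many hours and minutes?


End time in minutes: 16×60 + 5 = 965
Start time in minutes: 14×60 + 23 = 863
Difference = 965 - 863 = 102 minutes
= 1 hours 42 minutes

1h 42m


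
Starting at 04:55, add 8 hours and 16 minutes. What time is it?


Start: 295 minutes from midnight
Add: 496 minutes
Total: 791 minutes
Hours: 791 ÷ 60 = 13 remainder 11

13:11


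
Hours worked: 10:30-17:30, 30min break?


6h 30m (390 minutes)

Total time = (17×60+30) - (10×60+30)
= 1050 - 630 = 420 min
Minus break: 420 - 30 = 390 min
= 6h 30m


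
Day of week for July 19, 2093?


Sunday

Zeller's congruence:
q=19, m=7, k=93, j=20
h = (19 + ⌊13×8/5⌋ + 93 + ⌊93/4⌋ + ⌊20/4⌋ - 2×20) mod 7
= (19 + 20 + 93 + 23 + 5 - 40) mod 7
= 120 mod 7 = 1
h=1 → Sunday


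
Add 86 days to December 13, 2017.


Start: December 13, 2017
Add 86 days
December 13 → January 1: 31 - 13 + 1 = 19 days (86 - 19 = 67 left)
January 1 → February 1: 31 - 1 + 1 = 31 days (67 - 31 = 36 left)
February 1 → March 1: 28 - 1 + 1 = 28 days (36 - 28 = 8 left)
March 1 + 8 = March 9, 2018

March 9, 2018


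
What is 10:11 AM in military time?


10:11

Input: 10:11 AM
AM hour stays: 10


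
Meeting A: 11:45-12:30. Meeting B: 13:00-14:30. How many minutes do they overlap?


0 minutes

Meeting A: 705-750 (in minutes from midnight)
Meeting B: 780-870
Overlap start = max(705, 780) = 780
Overlap end = min(750, 870) = 750
Overlap = max(0, 750 - 780) = 0 min
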